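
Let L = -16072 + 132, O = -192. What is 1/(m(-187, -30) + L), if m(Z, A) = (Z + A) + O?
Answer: -1/16349 ≈ -6.1166e-5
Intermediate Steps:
m(Z, A) = -192 + A + Z (m(Z, A) = (Z + A) - 192 = (A + Z) - 192 = -192 + A + Z)
L = -15940
1/(m(-187, -30) + L) = 1/((-192 - 30 - 187) - 15940) = 1/(-409 - 15940) = 1/(-16349) = -1/16349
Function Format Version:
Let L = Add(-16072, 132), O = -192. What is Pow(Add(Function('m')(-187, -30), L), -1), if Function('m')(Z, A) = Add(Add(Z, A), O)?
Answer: Rational(-1, 16349) ≈ -6.1166e-5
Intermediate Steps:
Function('m')(Z, A) = Add(-192, A, Z) (Function('m')(Z, A) = Add(Add(Z, A), -192) = Add(Add(A, Z), -192) = Add(-192, A, Z))
L = -15940
Pow(Add(Function('m')(-187, -30), L), -1) = Pow(Add(Add(-192, -30, -187), -15940), -1) = Pow(Add(-409, -15940), -1) = Pow(-16349, -1) = Rational(-1, 16349)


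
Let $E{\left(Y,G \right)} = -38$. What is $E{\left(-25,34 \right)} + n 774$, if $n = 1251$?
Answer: $968236$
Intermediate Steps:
$E{\left(-25,34 \right)} + n 774 = -38 + 1251 \cdot 774 = -38 + 968274 = 968236$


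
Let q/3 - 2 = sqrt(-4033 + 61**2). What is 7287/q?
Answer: 2429/158 - 2429*I*sqrt(78)/158 ≈ 15.373 - 135.77*I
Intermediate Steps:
q = 6 + 6*I*sqrt(78) (q = 6 + 3*sqrt(-4033 + 61**2) = 6 + 3*sqrt(-4033 + 3721) = 6 + 3*sqrt(-312) = 6 + 3*(2*I*sqrt(78)) = 6 + 6*I*sqrt(78) ≈ 6.0 + 52.991*I)
7287/q = 7287/(6 + 6*I*sqrt(78))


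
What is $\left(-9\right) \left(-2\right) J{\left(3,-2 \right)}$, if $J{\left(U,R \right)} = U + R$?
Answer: $18$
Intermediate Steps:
$J{\left(U,R \right)} = R + U$
$\left(-9\right) \left(-2\right) J{\left(3,-2 \right)} = \left(-9\right) \left(-2\right) \left(-2 + 3\right) = 18 \cdot 1 = 18$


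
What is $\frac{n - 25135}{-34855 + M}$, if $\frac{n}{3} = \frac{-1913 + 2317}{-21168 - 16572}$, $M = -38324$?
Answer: $\frac{560636}{1632255} \approx 0.34347$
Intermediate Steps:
$n = - \frac{101}{3145}$ ($n = 3 \frac{-1913 + 2317}{-21168 - 16572} = 3 \frac{404}{-37740} = 3 \cdot 404 \left(- \frac{1}{37740}\right) = 3 \left(- \frac{101}{9435}\right) = - \frac{101}{3145} \approx -0.032114$)
$\frac{n - 25135}{-34855 + M} = \frac{- \frac{101}{3145} - 25135}{-34855 - 38324} = - \frac{79049676}{3145 \left(-73179\right)} = \left(- \frac{79049676}{3145}\right) \left(- \frac{1}{73179}\right) = \frac{560636}{1632255}$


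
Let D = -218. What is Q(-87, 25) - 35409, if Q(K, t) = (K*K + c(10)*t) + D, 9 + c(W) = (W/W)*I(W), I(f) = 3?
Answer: -28208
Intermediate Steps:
c(W) = -6 (c(W) = -9 + (W/W)*3 = -9 + 1*3 = -9 + 3 = -6)
Q(K, t) = -218 + K**2 - 6*t (Q(K, t) = (K*K - 6*t) - 218 = (K**2 - 6*t) - 218 = -218 + K**2 - 6*t)
Q(-87, 25) - 35409 = (-218 + (-87)**2 - 6*25) - 35409 = (-218 + 7569 - 150) - 35409 = 7201 - 35409 = -28208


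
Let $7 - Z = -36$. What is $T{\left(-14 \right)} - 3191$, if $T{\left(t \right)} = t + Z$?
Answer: $-3162$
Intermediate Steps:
$Z = 43$ ($Z = 7 - -36 = 7 + 36 = 43$)
$T{\left(t \right)} = 43 + t$ ($T{\left(t \right)} = t + 43 = 43 + t$)
$T{\left(-14 \right)} - 3191 = \left(43 - 14\right) - 3191 = 29 - 3191 = -3162$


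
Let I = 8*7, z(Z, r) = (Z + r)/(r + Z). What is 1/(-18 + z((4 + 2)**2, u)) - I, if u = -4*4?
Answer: -953/17 ≈ -56.059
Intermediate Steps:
u = -16
z(Z, r) = 1 (z(Z, r) = (Z + r)/(Z + r) = 1)
I = 56
1/(-18 + z((4 + 2)**2, u)) - I = 1/(-18 + 1) - 1*56 = 1/(-17) - 56 = -1/17 - 56 = -953/17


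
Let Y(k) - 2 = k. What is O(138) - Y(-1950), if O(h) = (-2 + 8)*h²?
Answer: 116212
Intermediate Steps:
Y(k) = 2 + k
O(h) = 6*h²
O(138) - Y(-1950) = 6*138² - (2 - 1950) = 6*19044 - 1*(-1948) = 114264 + 1948 = 116212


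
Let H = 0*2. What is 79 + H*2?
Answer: 79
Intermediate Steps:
H = 0
79 + H*2 = 79 + 0*2 = 79 + 0 = 79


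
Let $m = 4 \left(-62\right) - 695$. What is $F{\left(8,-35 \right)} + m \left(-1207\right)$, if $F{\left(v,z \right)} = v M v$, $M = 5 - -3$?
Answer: $1138713$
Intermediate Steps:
$M = 8$ ($M = 5 + 3 = 8$)
$m = -943$ ($m = -248 - 695 = -943$)
$F{\left(v,z \right)} = 8 v^{2}$ ($F{\left(v,z \right)} = v 8 v = 8 v v = 8 v^{2}$)
$F{\left(8,-35 \right)} + m \left(-1207\right) = 8 \cdot 8^{2} - -1138201 = 8 \cdot 64 + 1138201 = 512 + 1138201 = 1138713$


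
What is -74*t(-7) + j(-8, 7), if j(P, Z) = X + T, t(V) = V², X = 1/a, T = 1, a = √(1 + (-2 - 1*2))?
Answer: -3625 - I*√3/3 ≈ -3625.0 - 0.57735*I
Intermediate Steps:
a = I*√3 (a = √(1 + (-2 - 2)) = √(1 - 4) = √(-3) = I*√3 ≈ 1.732*I)
X = -I*√3/3 (X = 1/(I*√3) = 1*(-I*√3/3) = -I*√3/3 ≈ -0.57735*I)
j(P, Z) = 1 - I*√3/3 (j(P, Z) = -I*√3/3 + 1 = 1 - I*√3/3)
-74*t(-7) + j(-8, 7) = -74*(-7)² + (1 - I*√3/3) = -74*49 + (1 - I*√3/3) = -3626 + (1 - I*√3/3) = -3625 - I*√3/3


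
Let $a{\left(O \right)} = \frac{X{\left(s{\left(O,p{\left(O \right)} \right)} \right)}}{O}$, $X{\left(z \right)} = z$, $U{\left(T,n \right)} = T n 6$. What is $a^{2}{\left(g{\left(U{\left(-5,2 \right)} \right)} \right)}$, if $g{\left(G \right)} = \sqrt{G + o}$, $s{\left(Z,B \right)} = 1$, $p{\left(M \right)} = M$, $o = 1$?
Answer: $- \frac{1}{59} \approx -0.016949$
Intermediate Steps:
$U{\left(T,n \right)} = 6 T n$
$g{\left(G \right)} = \sqrt{1 + G}$ ($g{\left(G \right)} = \sqrt{G + 1} = \sqrt{1 + G}$)
$a{\left(O \right)} = \frac{1}{O}$ ($a{\left(O \right)} = 1 \frac{1}{O} = \frac{1}{O}$)
$a^{2}{\left(g{\left(U{\left(-5,2 \right)} \right)} \right)} = \left(\frac{1}{\sqrt{1 + 6 \left(-5\right) 2}}\right)^{2} = \left(\frac{1}{\sqrt{1 - 60}}\right)^{2} = \left(\frac{1}{\sqrt{-59}}\right)^{2} = \left(\frac{1}{i \sqrt{59}}\right)^{2} = \left(- \frac{i \sqrt{59}}{59}\right)^{2} = - \frac{1}{59}$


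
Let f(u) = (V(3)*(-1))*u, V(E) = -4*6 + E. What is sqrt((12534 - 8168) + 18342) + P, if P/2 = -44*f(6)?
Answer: -11088 + 2*sqrt(5677) ≈ -10937.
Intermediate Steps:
V(E) = -24 + E
f(u) = 21*u (f(u) = ((-24 + 3)*(-1))*u = (-21*(-1))*u = 21*u)
P = -11088 (P = 2*(-44*21*6) = 2*(-44*126) = 2*(-1*5544) = 2*(-5544) = -11088)
sqrt((12534 - 8168) + 18342) + P = sqrt((12534 - 8168) + 18342) - 11088 = sqrt(4366 + 18342) - 11088 = sqrt(22708) - 11088 = 2*sqrt(5677) - 11088 = -11088 + 2*sqrt(5677)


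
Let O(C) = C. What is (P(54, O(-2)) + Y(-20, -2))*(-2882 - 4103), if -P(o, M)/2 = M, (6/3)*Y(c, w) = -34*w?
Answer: -265430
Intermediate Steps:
Y(c, w) = -17*w (Y(c, w) = (-34*w)/2 = -17*w)
P(o, M) = -2*M
(P(54, O(-2)) + Y(-20, -2))*(-2882 - 4103) = (-2*(-2) - 17*(-2))*(-2882 - 4103) = (4 + 34)*(-6985) = 38*(-6985) = -265430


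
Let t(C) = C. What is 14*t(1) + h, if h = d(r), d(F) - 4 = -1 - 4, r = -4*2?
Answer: 13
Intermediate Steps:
r = -8
d(F) = -1 (d(F) = 4 + (-1 - 4) = 4 - 5 = -1)
h = -1
14*t(1) + h = 14*1 - 1 = 14 - 1 = 13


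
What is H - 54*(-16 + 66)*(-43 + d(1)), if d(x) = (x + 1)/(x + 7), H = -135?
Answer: 115290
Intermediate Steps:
d(x) = (1 + x)/(7 + x)
H - 54*(-16 + 66)*(-43 + d(1)) = -135 - 54*(-16 + 66)*(-43 + (1 + 1)/(7 + 1)) = -135 - 2700*(-43 + 2/8) = -135 - 2700*(-43 + (⅛)*2) = -135 - 2700*(-43 + ¼) = -135 - 2700*(-171)/4 = -135 - 54*(-4275/2) = -135 + 115425 = 115290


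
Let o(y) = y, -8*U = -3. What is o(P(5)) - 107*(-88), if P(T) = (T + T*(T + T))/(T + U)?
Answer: 405328/43 ≈ 9426.2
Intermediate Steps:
U = 3/8 (U = -⅛*(-3) = 3/8 ≈ 0.37500)
P(T) = (T + 2*T²)/(3/8 + T) (P(T) = (T + T*(T + T))/(T + 3/8) = (T + T*(2*T))/(3/8 + T) = (T + 2*T²)/(3/8 + T))
o(P(5)) - 107*(-88) = 8*5*(1 + 2*5)/(3 + 8*5) - 107*(-88) = 8*5*(1 + 10)/(3 + 40) + 9416 = 8*5*11/43 + 9416 = 8*5*(1/43)*11 + 9416 = 440/43 + 9416 = 405328/43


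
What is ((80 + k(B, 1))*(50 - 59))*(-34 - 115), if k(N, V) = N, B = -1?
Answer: 105939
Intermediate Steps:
((80 + k(B, 1))*(50 - 59))*(-34 - 115) = ((80 - 1)*(50 - 59))*(-34 - 115) = (79*(-9))*(-149) = -711*(-149) = 105939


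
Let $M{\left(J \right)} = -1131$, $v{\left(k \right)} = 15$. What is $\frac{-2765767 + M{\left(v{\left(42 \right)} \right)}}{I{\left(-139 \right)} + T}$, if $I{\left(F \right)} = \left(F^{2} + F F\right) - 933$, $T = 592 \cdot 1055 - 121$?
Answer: $- \frac{1383449}{331074} \approx -4.1787$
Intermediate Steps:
$T = 624439$ ($T = 624560 - 121 = 624439$)
$I{\left(F \right)} = -933 + 2 F^{2}$ ($I{\left(F \right)} = \left(F^{2} + F^{2}\right) - 933 = 2 F^{2} - 933 = -933 + 2 F^{2}$)
$\frac{-2765767 + M{\left(v{\left(42 \right)} \right)}}{I{\left(-139 \right)} + T} = \frac{-2765767 - 1131}{\left(-933 + 2 \left(-139\right)^{2}\right) + 624439} = - \frac{2766898}{\left(-933 + 2 \cdot 19321\right) + 624439} = - \frac{2766898}{\left(-933 + 38642\right) + 624439} = - \frac{2766898}{37709 + 624439} = - \frac{2766898}{662148} = \left(-2766898\right) \frac{1}{662148} = - \frac{1383449}{331074}$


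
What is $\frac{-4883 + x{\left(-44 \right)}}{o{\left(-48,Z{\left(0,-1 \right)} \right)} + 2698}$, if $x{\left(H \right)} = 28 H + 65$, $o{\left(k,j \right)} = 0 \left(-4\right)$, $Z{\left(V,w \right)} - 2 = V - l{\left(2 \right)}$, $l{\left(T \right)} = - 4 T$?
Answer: $- \frac{3025}{1349} \approx -2.2424$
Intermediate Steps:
$Z{\left(V,w \right)} = 10 + V$ ($Z{\left(V,w \right)} = 2 + \left(V - \left(-4\right) 2\right) = 2 + \left(V - -8\right) = 2 + \left(V + 8\right) = 2 + \left(8 + V\right) = 10 + V$)
$o{\left(k,j \right)} = 0$
$x{\left(H \right)} = 65 + 28 H$
$\frac{-4883 + x{\left(-44 \right)}}{o{\left(-48,Z{\left(0,-1 \right)} \right)} + 2698} = \frac{-4883 + \left(65 + 28 \left(-44\right)\right)}{0 + 2698} = \frac{-4883 + \left(65 - 1232\right)}{2698} = \left(-4883 - 1167\right) \frac{1}{2698} = \left(-6050\right) \frac{1}{2698} = - \frac{3025}{1349}$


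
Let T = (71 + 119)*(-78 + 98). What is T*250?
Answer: 950000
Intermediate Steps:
T = 3800 (T = 190*20 = 3800)
T*250 = 3800*250 = 950000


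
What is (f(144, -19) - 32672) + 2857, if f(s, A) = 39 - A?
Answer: -29757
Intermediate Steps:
(f(144, -19) - 32672) + 2857 = ((39 - 1*(-19)) - 32672) + 2857 = ((39 + 19) - 32672) + 2857 = (58 - 32672) + 2857 = -32614 + 2857 = -29757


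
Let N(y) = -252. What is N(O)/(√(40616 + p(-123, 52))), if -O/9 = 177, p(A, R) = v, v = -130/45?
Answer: -378*√365518/182759 ≈ -1.2505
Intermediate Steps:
v = -26/9 (v = -130*1/45 = -26/9 ≈ -2.8889)
p(A, R) = -26/9
O = -1593 (O = -9*177 = -1593)
N(O)/(√(40616 + p(-123, 52))) = -252/√(40616 - 26/9) = -252*3*√365518/365518 = -378*√365518/182759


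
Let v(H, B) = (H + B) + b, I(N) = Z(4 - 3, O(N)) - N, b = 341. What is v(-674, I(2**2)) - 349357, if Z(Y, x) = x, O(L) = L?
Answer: -349690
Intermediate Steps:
I(N) = 0 (I(N) = N - N = 0)
v(H, B) = 341 + B + H (v(H, B) = (H + B) + 341 = (B + H) + 341 = 341 + B + H)
v(-674, I(2**2)) - 349357 = (341 + 0 - 674) - 349357 = -333 - 349357 = -349690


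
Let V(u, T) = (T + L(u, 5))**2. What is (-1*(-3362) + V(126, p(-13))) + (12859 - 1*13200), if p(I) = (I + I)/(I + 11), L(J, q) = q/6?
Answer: 115645/36 ≈ 3212.4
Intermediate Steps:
L(J, q) = q/6 (L(J, q) = q*(1/6) = q/6)
p(I) = 2*I/(11 + I) (p(I) = (2*I)/(11 + I) = 2*I/(11 + I))
V(u, T) = (5/6 + T)**2 (V(u, T) = (T + (1/6)*5)**2 = (T + 5/6)**2 = (5/6 + T)**2)
(-1*(-3362) + V(126, p(-13))) + (12859 - 1*13200) = (-1*(-3362) + (5 + 6*(2*(-13)/(11 - 13)))**2/36) + (12859 - 1*13200) = (3362 + (5 + 6*(2*(-13)/(-2)))**2/36) + (12859 - 13200) = (3362 + (5 + 6*(2*(-13)*(-1/2)))**2/36) - 341 = (3362 + (5 + 6*13)**2/36) - 341 = (3362 + (5 + 78)**2/36) - 341 = (3362 + (1/36)*83**2) - 341 = (3362 + (1/36)*6889) - 341 = (3362 + 6889/36) - 341 = 127921/36 - 341 = 115645/36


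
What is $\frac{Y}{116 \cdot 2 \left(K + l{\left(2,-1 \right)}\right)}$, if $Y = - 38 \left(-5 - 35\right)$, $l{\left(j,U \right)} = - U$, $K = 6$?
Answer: $\frac{190}{203} \approx 0.93596$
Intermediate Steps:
$Y = 1520$ ($Y = \left(-38\right) \left(-40\right) = 1520$)
$\frac{Y}{116 \cdot 2 \left(K + l{\left(2,-1 \right)}\right)} = \frac{1520}{116 \cdot 2 \left(6 - -1\right)} = \frac{1520}{116 \cdot 2 \left(6 + 1\right)} = \frac{1520}{116 \cdot 2 \cdot 7} = \frac{1520}{116 \cdot 14} = \frac{1520}{1624} = 1520 \cdot \frac{1}{1624} = \frac{190}{203}$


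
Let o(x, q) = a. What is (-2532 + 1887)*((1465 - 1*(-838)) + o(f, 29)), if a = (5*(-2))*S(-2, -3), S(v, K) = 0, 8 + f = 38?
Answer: -1485435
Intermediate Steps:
f = 30 (f = -8 + 38 = 30)
a = 0 (a = (5*(-2))*0 = -10*0 = 0)
o(x, q) = 0
(-2532 + 1887)*((1465 - 1*(-838)) + o(f, 29)) = (-2532 + 1887)*((1465 - 1*(-838)) + 0) = -645*((1465 + 838) + 0) = -645*(2303 + 0) = -645*2303 = -1485435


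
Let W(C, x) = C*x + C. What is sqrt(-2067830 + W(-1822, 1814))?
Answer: 2*I*sqrt(1343690) ≈ 2318.4*I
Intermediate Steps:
W(C, x) = C + C*x
sqrt(-2067830 + W(-1822, 1814)) = sqrt(-2067830 - 1822*(1 + 1814)) = sqrt(-2067830 - 1822*1815) = sqrt(-2067830 - 3306930) = sqrt(-5374760) = 2*I*sqrt(1343690)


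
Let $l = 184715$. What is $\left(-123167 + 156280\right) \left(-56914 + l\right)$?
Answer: $4231874513$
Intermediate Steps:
$\left(-123167 + 156280\right) \left(-56914 + l\right) = \left(-123167 + 156280\right) \left(-56914 + 184715\right) = 33113 \cdot 127801 = 4231874513$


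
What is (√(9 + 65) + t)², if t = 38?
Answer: (38 + √74)² ≈ 2171.8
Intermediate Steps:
(√(9 + 65) + t)² = (√(9 + 65) + 38)² = (√74 + 38)² = (38 + √74)²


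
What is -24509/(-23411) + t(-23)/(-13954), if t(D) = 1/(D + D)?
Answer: 15731958367/15027146324 ≈ 1.0469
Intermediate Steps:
t(D) = 1/(2*D)
-24509/(-23411) + t(-23)/(-13954) = -24509/(-23411) + ((½)/(-23))/(-13954) = -24509*(-1/23411) + ((½)*(-1/23))*(-1/13954) = 24509/23411 - 1/46*(-1/13954) = 24509/23411 + 1/641884 = 15731958367/15027146324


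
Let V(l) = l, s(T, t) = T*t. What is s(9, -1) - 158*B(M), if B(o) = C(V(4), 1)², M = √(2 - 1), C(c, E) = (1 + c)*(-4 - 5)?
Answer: -319959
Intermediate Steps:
C(c, E) = -9 - 9*c (C(c, E) = (1 + c)*(-9) = -9 - 9*c)
M = 1 (M = √1 = 1)
B(o) = 2025 (B(o) = (-9 - 9*4)² = (-9 - 36)² = (-45)² = 2025)
s(9, -1) - 158*B(M) = 9*(-1) - 158*2025 = -9 - 319950 = -319959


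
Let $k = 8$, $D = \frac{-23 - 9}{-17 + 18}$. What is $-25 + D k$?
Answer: $-281$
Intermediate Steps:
$D = -32$ ($D = - \frac{32}{1} = \left(-32\right) 1 = -32$)
$-25 + D k = -25 - 256 = -281$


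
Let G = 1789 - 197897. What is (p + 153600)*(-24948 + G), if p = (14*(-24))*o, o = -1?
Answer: -34028476416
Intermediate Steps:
G = -196108
p = 336 (p = (14*(-24))*(-1) = -336*(-1) = 336)
(p + 153600)*(-24948 + G) = (336 + 153600)*(-24948 - 196108) = 153936*(-221056) = -34028476416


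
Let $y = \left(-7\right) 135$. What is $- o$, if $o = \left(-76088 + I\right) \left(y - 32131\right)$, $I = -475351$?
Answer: $-18239396364$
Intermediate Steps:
$y = -945$
$o = 18239396364$ ($o = \left(-76088 - 475351\right) \left(-945 - 32131\right) = \left(-551439\right) \left(-33076\right) = 18239396364$)
$- o = \left(-1\right) 18239396364 = -18239396364$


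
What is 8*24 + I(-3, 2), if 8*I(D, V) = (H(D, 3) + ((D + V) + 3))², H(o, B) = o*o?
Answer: 1657/8 ≈ 207.13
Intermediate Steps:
H(o, B) = o²
I(D, V) = (3 + D + V + D²)²/8 (I(D, V) = (D² + ((D + V) + 3))²/8 = (D² + (3 + D + V))²/8 = (3 + D + V + D²)²/8)
8*24 + I(-3, 2) = 8*24 + (3 - 3 + 2 + (-3)²)²/8 = 192 + (3 - 3 + 2 + 9)²/8 = 192 + (⅛)*11² = 192 + (⅛)*121 = 192 + 121/8 = 1657/8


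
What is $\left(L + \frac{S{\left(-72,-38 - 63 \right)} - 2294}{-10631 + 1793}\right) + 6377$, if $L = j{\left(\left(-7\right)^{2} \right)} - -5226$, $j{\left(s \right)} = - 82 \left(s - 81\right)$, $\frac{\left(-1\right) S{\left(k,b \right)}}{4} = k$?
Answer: $\frac{62870116}{4419} \approx 14227.0$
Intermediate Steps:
$S{\left(k,b \right)} = - 4 k$
$j{\left(s \right)} = 6642 - 82 s$ ($j{\left(s \right)} = - 82 \left(-81 + s\right) = 6642 - 82 s$)
$L = 7850$ ($L = \left(6642 - 82 \left(-7\right)^{2}\right) - -5226 = \left(6642 - 4018\right) + 5226 = 2624 + 5226 = 7850$)
$\left(L + \frac{S{\left(-72,-38 - 63 \right)} - 2294}{-10631 + 1793}\right) + 6377 = \left(7850 + \frac{\left(-4\right) \left(-72\right) - 2294}{-10631 + 1793}\right) + 6377 = \left(7850 + \frac{288 - 2294}{-8838}\right) + 6377 = \left(7850 - - \frac{1003}{4419}\right) + 6377 = \left(7850 + \frac{1003}{4419}\right) + 6377 = \frac{34690153}{4419} + 6377 = \frac{62870116}{4419}$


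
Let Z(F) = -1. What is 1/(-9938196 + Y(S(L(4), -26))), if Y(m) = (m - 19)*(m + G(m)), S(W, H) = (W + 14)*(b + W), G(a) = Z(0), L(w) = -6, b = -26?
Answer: -1/9867521 ≈ -1.0134e-7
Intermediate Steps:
G(a) = -1
S(W, H) = (-26 + W)*(14 + W) (S(W, H) = (W + 14)*(-26 + W) = (14 + W)*(-26 + W) = (-26 + W)*(14 + W))
Y(m) = (-1 + m)*(-19 + m) (Y(m) = (m - 19)*(m - 1) = (-19 + m)*(-1 + m) = (-1 + m)*(-19 + m))
1/(-9938196 + Y(S(L(4), -26))) = 1/(-9938196 + (19 + (-364 + (-6)² - 12*(-6))² - 20*(-364 + (-6)² - 12*(-6)))) = 1/(-9938196 + (19 + (-364 + 36 + 72)² - 20*(-364 + 36 + 72))) = 1/(-9938196 + (19 + (-256)² - 20*(-256))) = 1/(-9938196 + (19 + 65536 + 5120)) = 1/(-9938196 + 70675) = 1/(-9867521) = -1/9867521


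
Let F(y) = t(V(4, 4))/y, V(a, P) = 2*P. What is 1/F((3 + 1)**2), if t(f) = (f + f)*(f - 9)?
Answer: -1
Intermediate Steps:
t(f) = 2*f*(-9 + f) (t(f) = (2*f)*(-9 + f) = 2*f*(-9 + f))
F(y) = -16/y (F(y) = (2*(2*4)*(-9 + 2*4))/y = (2*8*(-9 + 8))/y = (2*8*(-1))/y = -16/y)
1/F((3 + 1)**2) = 1/(-16/(3 + 1)**2) = 1/(-16/(4**2)) = 1/(-16/16) = 1/(-16*1/16) = 1/(-1) = -1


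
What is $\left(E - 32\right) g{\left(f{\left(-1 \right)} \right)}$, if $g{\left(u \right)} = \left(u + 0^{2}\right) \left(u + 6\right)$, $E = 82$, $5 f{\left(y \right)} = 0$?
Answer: $0$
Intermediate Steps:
$f{\left(y \right)} = 0$ ($f{\left(y \right)} = \frac{1}{5} \cdot 0 = 0$)
$g{\left(u \right)} = u \left(6 + u\right)$ ($g{\left(u \right)} = \left(u + 0\right) \left(6 + u\right) = u \left(6 + u\right)$)
$\left(E - 32\right) g{\left(f{\left(-1 \right)} \right)} = \left(82 - 32\right) 0 \left(6 + 0\right) = 50 \cdot 0 \cdot 6 = 50 \cdot 0 = 0$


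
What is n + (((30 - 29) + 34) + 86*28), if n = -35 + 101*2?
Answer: 2610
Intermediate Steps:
n = 167 (n = -35 + 202 = 167)
n + (((30 - 29) + 34) + 86*28) = 167 + (((30 - 29) + 34) + 86*28) = 167 + ((1 + 34) + 2408) = 167 + (35 + 2408) = 167 + 2443 = 2610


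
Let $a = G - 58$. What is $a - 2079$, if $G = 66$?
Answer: $-2071$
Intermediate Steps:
$a = 8$ ($a = 66 - 58 = 8$)
$a - 2079 = 8 - 2079 = -2071$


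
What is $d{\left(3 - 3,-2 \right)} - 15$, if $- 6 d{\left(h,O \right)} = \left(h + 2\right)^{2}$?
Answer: $- \frac{47}{3} \approx -15.667$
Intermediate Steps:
$d{\left(h,O \right)} = - \frac{\left(2 + h\right)^{2}}{6}$ ($d{\left(h,O \right)} = - \frac{\left(h + 2\right)^{2}}{6} = - \frac{\left(2 + h\right)^{2}}{6}$)
$d{\left(3 - 3,-2 \right)} - 15 = - \frac{\left(2 + \left(3 - 3\right)\right)^{2}}{6} - 15 = - \frac{\left(2 + 0\right)^{2}}{6} - 15 = - \frac{2^{2}}{6} - 15 = \left(- \frac{1}{6}\right) 4 - 15 = - \frac{2}{3} - 15 = - \frac{47}{3}$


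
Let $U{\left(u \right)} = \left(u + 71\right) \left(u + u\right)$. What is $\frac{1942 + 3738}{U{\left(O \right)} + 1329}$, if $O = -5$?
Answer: $\frac{5680}{669} \approx 8.4903$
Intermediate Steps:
$U{\left(u \right)} = 2 u \left(71 + u\right)$ ($U{\left(u \right)} = \left(71 + u\right) 2 u = 2 u \left(71 + u\right)$)
$\frac{1942 + 3738}{U{\left(O \right)} + 1329} = \frac{1942 + 3738}{2 \left(-5\right) \left(71 - 5\right) + 1329} = \frac{5680}{2 \left(-5\right) 66 + 1329} = \frac{5680}{-660 + 1329} = \frac{5680}{669}$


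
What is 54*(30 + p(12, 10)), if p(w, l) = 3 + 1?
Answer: 1836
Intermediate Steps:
p(w, l) = 4
54*(30 + p(12, 10)) = 54*(30 + 4) = 54*34 = 1836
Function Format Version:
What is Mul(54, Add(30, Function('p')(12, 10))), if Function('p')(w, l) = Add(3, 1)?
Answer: 1836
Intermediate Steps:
Function('p')(w, l) = 4
Mul(54, Add(30, Function('p')(12, 10))) = Mul(54, Add(30, 4)) = Mul(54, 34) = 1836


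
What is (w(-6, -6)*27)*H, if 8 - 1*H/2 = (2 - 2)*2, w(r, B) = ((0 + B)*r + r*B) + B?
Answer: 28512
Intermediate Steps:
w(r, B) = B + 2*B*r (w(r, B) = (B*r + B*r) + B = 2*B*r + B = B + 2*B*r)
H = 16 (H = 16 - 2*(2 - 2)*2 = 16 - 0*2 = 16 - 2*0 = 16 + 0 = 16)
(w(-6, -6)*27)*H = (-6*(1 + 2*(-6))*27)*16 = (-6*(1 - 12)*27)*16 = (-6*(-11)*27)*16 = (66*27)*16 = 1782*16 = 28512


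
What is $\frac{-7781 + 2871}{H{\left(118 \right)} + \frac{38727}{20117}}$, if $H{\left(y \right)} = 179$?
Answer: $- \frac{9877447}{363967} \approx -27.138$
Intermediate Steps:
$\frac{-7781 + 2871}{H{\left(118 \right)} + \frac{38727}{20117}} = \frac{-7781 + 2871}{179 + \frac{38727}{20117}} = - \frac{4910}{179 + 38727 \cdot \frac{1}{20117}} = - \frac{4910}{179 + \frac{38727}{20117}} = - \frac{4910}{\frac{3639670}{20117}} = \left(-4910\right) \frac{20117}{3639670} = - \frac{9877447}{363967}$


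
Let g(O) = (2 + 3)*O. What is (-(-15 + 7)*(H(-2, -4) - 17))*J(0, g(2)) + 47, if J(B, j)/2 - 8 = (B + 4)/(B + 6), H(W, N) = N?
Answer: -2865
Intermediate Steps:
g(O) = 5*O
J(B, j) = 16 + 2*(4 + B)/(6 + B) (J(B, j) = 16 + 2*((B + 4)/(B + 6)) = 16 + 2*((4 + B)/(6 + B)) = 16 + 2*(4 + B)/(6 + B))
(-(-15 + 7)*(H(-2, -4) - 17))*J(0, g(2)) + 47 = (-(-15 + 7)*(-4 - 17))*(2*(52 + 9*0)/(6 + 0)) + 47 = (-(-8)*(-21))*(2*(52 + 0)/6) + 47 = (-1*168)*(2*(⅙)*52) + 47 = -168*52/3 + 47 = -2912 + 47 = -2865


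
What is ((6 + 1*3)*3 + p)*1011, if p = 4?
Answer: 31341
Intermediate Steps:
((6 + 1*3)*3 + p)*1011 = ((6 + 1*3)*3 + 4)*1011 = ((6 + 3)*3 + 4)*1011 = (9*3 + 4)*1011 = (27 + 4)*1011 = 31*1011 = 31341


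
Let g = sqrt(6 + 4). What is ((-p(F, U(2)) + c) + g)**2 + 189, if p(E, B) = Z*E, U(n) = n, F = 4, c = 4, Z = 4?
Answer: 343 - 24*sqrt(10) ≈ 267.11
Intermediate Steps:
g = sqrt(10) ≈ 3.1623
p(E, B) = 4*E
((-p(F, U(2)) + c) + g)**2 + 189 = ((-4*4 + 4) + sqrt(10))**2 + 189 = ((-1*16 + 4) + sqrt(10))**2 + 189 = ((-16 + 4) + sqrt(10))**2 + 189 = (-12 + sqrt(10))**2 + 189 = 189 + (-12 + sqrt(10))**2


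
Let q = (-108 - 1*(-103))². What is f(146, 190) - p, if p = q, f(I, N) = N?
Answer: 165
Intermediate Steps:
q = 25 (q = (-108 + 103)² = (-5)² = 25)
p = 25
f(146, 190) - p = 190 - 1*25 = 190 - 25 = 165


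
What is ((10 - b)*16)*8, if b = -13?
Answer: 2944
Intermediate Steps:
((10 - b)*16)*8 = ((10 - 1*(-13))*16)*8 = ((10 + 13)*16)*8 = (23*16)*8 = 368*8 = 2944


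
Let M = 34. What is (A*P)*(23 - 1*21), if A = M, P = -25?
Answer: -1700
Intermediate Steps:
A = 34
(A*P)*(23 - 1*21) = (34*(-25))*(23 - 1*21) = -850*(23 - 21) = -850*2 = -1700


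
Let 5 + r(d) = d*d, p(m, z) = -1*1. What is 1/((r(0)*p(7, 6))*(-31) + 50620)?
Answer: 1/50465 ≈ 1.9816e-5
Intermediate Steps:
p(m, z) = -1
r(d) = -5 + d**2 (r(d) = -5 + d*d = -5 + d**2)
1/((r(0)*p(7, 6))*(-31) + 50620) = 1/(((-5 + 0**2)*(-1))*(-31) + 50620) = 1/(((-5 + 0)*(-1))*(-31) + 50620) = 1/(-5*(-1)*(-31) + 50620) = 1/(5*(-31) + 50620) = 1/(-155 + 50620) = 1/50465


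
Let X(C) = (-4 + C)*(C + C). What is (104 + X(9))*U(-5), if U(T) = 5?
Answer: 970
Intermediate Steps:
X(C) = 2*C*(-4 + C) (X(C) = (-4 + C)*(2*C) = 2*C*(-4 + C))
(104 + X(9))*U(-5) = (104 + 2*9*(-4 + 9))*5 = (104 + 2*9*5)*5 = (104 + 90)*5 = 194*5 = 970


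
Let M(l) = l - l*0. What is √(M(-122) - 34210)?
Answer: 2*I*√8583 ≈ 185.29*I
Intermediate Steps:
M(l) = l (M(l) = l - 1*0 = l + 0 = l)
√(M(-122) - 34210) = √(-122 - 34210) = √(-34332) = 2*I*√8583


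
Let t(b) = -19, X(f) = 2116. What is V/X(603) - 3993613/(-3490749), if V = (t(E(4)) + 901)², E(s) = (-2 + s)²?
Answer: 680996977546/1846606221 ≈ 368.78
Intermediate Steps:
V = 777924 (V = (-19 + 901)² = 882² = 777924)
V/X(603) - 3993613/(-3490749) = 777924/2116 - 3993613/(-3490749) = 777924*(1/2116) - 3993613*(-1/3490749) = 194481/529 + 3993613/3490749 = 680996977546/1846606221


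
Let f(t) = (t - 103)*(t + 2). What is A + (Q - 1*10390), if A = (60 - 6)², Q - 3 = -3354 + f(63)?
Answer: -13425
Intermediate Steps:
f(t) = (-103 + t)*(2 + t)
Q = -5951 (Q = 3 + (-3354 + (-206 + 63² - 101*63)) = 3 + (-3354 + (-206 + 3969 - 6363)) = 3 + (-3354 - 2600) = 3 - 5954 = -5951)
A = 2916 (A = 54² = 2916)
A + (Q - 1*10390) = 2916 + (-5951 - 1*10390) = 2916 + (-5951 - 10390) = 2916 - 16341 = -13425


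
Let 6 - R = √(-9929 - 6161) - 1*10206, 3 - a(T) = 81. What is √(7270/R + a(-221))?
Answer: √(-78 + 7270/(10212 - I*√16090)) ≈ 0.0005 + 8.7914*I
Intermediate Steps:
a(T) = -78 (a(T) = 3 - 1*81 = 3 - 81 = -78)
R = 10212 - I*√16090 (R = 6 - (√(-9929 - 6161) - 1*10206) = 6 - (√(-16090) - 10206) = 6 - (I*√16090 - 10206) = 6 - (-10206 + I*√16090) = 6 + (10206 - I*√16090) = 10212 - I*√16090 ≈ 10212.0 - 126.85*I)
√(7270/R + a(-221)) = √(7270/(10212 - I*√16090) - 78) = √(-78 + 7270/(10212 - I*√16090))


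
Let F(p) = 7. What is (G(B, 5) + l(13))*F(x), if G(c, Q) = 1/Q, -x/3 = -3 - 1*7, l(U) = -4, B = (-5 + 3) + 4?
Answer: -133/5 ≈ -26.600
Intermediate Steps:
B = 2 (B = -2 + 4 = 2)
x = 30 (x = -3*(-3 - 1*7) = -3*(-3 - 7) = -3*(-10) = 30)
G(c, Q) = 1/Q
(G(B, 5) + l(13))*F(x) = (1/5 - 4)*7 = -19/5*7 = -133/5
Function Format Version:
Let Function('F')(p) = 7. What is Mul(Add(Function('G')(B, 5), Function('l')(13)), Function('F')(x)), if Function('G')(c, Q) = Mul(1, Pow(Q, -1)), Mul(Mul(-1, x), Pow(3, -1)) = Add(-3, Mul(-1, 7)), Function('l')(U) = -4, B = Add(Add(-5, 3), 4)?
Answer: Rational(-133, 5) ≈ -26.600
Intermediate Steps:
B = 2 (B = Add(-2, 4) = 2)
x = 30 (x = Mul(-3, Add(-3, Mul(-1, 7))) = Mul(-3, Add(-3, -7)) = Mul(-3, -10) = 30)
Function('G')(c, Q) = Pow(Q, -1)
Mul(Add(Function('G')(B, 5), Function('l')(13)), Function('F')(x)) = Mul(Add(Pow(5, -1), -4), 7) = Mul(Add(Rational(1, 5), -4), 7) = Mul(Rational(-19, 5), 7) = Rational(-133, 5)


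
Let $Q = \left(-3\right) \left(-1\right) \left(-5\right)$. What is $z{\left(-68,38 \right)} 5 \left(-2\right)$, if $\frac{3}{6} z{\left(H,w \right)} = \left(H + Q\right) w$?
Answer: $63080$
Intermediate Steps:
$Q = -15$ ($Q = 3 \left(-5\right) = -15$)
$z{\left(H,w \right)} = 2 w \left(-15 + H\right)$ ($z{\left(H,w \right)} = 2 \left(H - 15\right) w = 2 \left(-15 + H\right) w = 2 w \left(-15 + H\right)$)
$z{\left(-68,38 \right)} 5 \left(-2\right) = 2 \cdot 38 \left(-15 - 68\right) 5 \left(-2\right) = 2 \cdot 38 \left(-83\right) \left(-10\right) = \left(-6308\right) \left(-10\right) = 63080$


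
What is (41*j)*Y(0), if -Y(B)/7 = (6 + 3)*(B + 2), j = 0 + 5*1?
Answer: -25830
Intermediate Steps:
j = 5 (j = 0 + 5 = 5)
Y(B) = -126 - 63*B (Y(B) = -7*(6 + 3)*(B + 2) = -63*(2 + B) = -7*(18 + 9*B) = -126 - 63*B)
(41*j)*Y(0) = (41*5)*(-126 - 63*0) = 205*(-126 + 0) = 205*(-126) = -25830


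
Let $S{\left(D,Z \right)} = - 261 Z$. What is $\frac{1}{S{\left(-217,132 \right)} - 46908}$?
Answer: $- \frac{1}{81360} \approx -1.2291 \cdot 10^{-5}$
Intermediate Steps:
$\frac{1}{S{\left(-217,132 \right)} - 46908} = \frac{1}{\left(-261\right) 132 - 46908} = \frac{1}{-34452 - 46908} = \frac{1}{-81360} = - \frac{1}{81360}$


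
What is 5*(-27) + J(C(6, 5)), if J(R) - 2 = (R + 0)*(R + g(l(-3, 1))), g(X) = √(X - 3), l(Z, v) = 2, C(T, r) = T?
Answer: -97 + 6*I ≈ -97.0 + 6.0*I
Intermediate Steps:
g(X) = √(-3 + X)
J(R) = 2 + R*(I + R) (J(R) = 2 + (R + 0)*(R + √(-3 + 2)) = 2 + R*(R + √(-1)) = 2 + R*(R + I) = 2 + R*(I + R))
5*(-27) + J(C(6, 5)) = 5*(-27) + (2 + 6² + I*6) = -135 + (2 + 36 + 6*I) = -135 + (38 + 6*I) = -97 + 6*I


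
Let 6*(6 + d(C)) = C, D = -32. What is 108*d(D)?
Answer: -1224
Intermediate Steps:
d(C) = -6 + C/6
108*d(D) = 108*(-6 + (⅙)*(-32)) = 108*(-6 - 16/3) = 108*(-34/3) = -1224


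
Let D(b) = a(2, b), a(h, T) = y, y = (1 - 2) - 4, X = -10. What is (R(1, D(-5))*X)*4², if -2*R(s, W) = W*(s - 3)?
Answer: 800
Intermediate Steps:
y = -5 (y = -1 - 4 = -5)
a(h, T) = -5
D(b) = -5
R(s, W) = -W*(-3 + s)/2 (R(s, W) = -W*(s - 3)/2 = -W*(-3 + s)/2)
(R(1, D(-5))*X)*4² = (((½)*(-5)*(3 - 1*1))*(-10))*4² = (((½)*(-5)*(3 - 1))*(-10))*16 = (((½)*(-5)*2)*(-10))*16 = -5*(-10)*16 = 50*16 = 800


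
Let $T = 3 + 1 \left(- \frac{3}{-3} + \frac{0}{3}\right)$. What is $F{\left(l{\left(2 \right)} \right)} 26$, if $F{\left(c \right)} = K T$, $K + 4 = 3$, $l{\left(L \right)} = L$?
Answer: $-104$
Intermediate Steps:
$T = 4$ ($T = 3 + 1 \left(\left(-3\right) \left(- \frac{1}{3}\right) + 0 \cdot \frac{1}{3}\right) = 3 + 1 \left(1 + 0\right) = 3 + 1 \cdot 1 = 3 + 1 = 4$)
$K = -1$ ($K = -4 + 3 = -1$)
$F{\left(c \right)} = -4$ ($F{\left(c \right)} = \left(-1\right) 4 = -4$)
$F{\left(l{\left(2 \right)} \right)} 26 = \left(-4\right) 26 = -104$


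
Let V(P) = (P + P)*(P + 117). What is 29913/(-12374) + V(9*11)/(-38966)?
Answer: -847400595/241082642 ≈ -3.5150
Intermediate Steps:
V(P) = 2*P*(117 + P) (V(P) = (2*P)*(117 + P) = 2*P*(117 + P))
29913/(-12374) + V(9*11)/(-38966) = 29913/(-12374) + (2*(9*11)*(117 + 9*11))/(-38966) = 29913*(-1/12374) + (2*99*(117 + 99))*(-1/38966) = -29913/12374 + (2*99*216)*(-1/38966) = -29913/12374 + 42768*(-1/38966) = -29913/12374 - 21384/19483 = -847400595/241082642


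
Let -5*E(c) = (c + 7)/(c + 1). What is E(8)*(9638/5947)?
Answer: -9638/17841 ≈ -0.54022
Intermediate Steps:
E(c) = -(7 + c)/(5*(1 + c)) (E(c) = -(c + 7)/(5*(c + 1)) = -(7 + c)/(5*(1 + c)))
E(8)*(9638/5947) = ((-7 - 1*8)/(5*(1 + 8)))*(9638/5947) = ((1/5)*(-7 - 8)/9)*(9638*(1/5947)) = ((1/5)*(1/9)*(-15))*(9638/5947) = -1/3*9638/5947 = -9638/17841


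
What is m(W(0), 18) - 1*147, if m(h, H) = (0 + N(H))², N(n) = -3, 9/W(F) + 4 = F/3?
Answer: -138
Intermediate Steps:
W(F) = 9/(-4 + F/3)
m(h, H) = 9 (m(h, H) = (0 - 3)² = (-3)² = 9)
m(W(0), 18) - 1*147 = 9 - 1*147 = 9 - 147 = -138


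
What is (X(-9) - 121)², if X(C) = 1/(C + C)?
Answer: 4748041/324 ≈ 14654.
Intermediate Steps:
X(C) = 1/(2*C)
(X(-9) - 121)² = ((½)/(-9) - 121)² = ((½)*(-⅑) - 121)² = (-1/18 - 121)² = (-2179/18)² = 4748041/324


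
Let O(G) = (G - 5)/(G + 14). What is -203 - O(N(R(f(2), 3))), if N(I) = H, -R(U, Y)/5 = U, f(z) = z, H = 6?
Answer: -4061/20 ≈ -203.05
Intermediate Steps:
R(U, Y) = -5*U
N(I) = 6
O(G) = (-5 + G)/(14 + G)
-203 - O(N(R(f(2), 3))) = -203 - (-5 + 6)/(14 + 6) = -203 - 1/20 = -4061/20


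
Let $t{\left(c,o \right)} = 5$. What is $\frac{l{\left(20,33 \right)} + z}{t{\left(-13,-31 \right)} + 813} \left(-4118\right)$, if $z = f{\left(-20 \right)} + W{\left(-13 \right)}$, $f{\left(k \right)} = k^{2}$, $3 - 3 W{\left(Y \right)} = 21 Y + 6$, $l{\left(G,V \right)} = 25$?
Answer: $- \frac{1060385}{409} \approx -2592.6$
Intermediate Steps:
$W{\left(Y \right)} = -1 - 7 Y$ ($W{\left(Y \right)} = 1 - \frac{21 Y + 6}{3} = 1 - \frac{6 + 21 Y}{3} = 1 - \left(2 + 7 Y\right) = -1 - 7 Y$)
$z = 490$ ($z = \left(-20\right)^{2} - -90 = 400 + \left(-1 + 91\right) = 400 + 90 = 490$)
$\frac{l{\left(20,33 \right)} + z}{t{\left(-13,-31 \right)} + 813} \left(-4118\right) = \frac{25 + 490}{5 + 813} \left(-4118\right) = \frac{515}{818} \left(-4118\right) = - \frac{1060385}{409}$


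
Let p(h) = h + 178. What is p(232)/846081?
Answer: 410/846081 ≈ 0.00048459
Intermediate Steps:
p(h) = 178 + h
p(232)/846081 = (178 + 232)/846081 = 410*(1/846081) = 410/846081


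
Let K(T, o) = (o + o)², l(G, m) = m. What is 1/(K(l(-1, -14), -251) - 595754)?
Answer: -1/343750 ≈ -2.9091e-6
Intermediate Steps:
K(T, o) = 4*o² (K(T, o) = (2*o)² = 4*o²)
1/(K(l(-1, -14), -251) - 595754) = 1/(4*(-251)² - 595754) = 1/(4*63001 - 595754) = 1/(252004 - 595754) = 1/(-343750) = -1/343750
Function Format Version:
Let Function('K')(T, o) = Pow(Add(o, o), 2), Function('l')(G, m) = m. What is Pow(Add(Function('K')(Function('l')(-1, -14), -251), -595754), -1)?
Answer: Rational(-1, 343750) ≈ -2.9091e-6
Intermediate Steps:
Function('K')(T, o) = Mul(4, Pow(o, 2)) (Function('K')(T, o) = Pow(Mul(2, o), 2) = Mul(4, Pow(o, 2)))
Pow(Add(Function('K')(Function('l')(-1, -14), -251), -595754), -1) = Pow(Add(Mul(4, Pow(-251, 2)), -595754), -1) = Pow(Add(Mul(4, 63001), -595754), -1) = Pow(Add(252004, -595754), -1) = Pow(-343750, -1) = Rational(-1, 343750)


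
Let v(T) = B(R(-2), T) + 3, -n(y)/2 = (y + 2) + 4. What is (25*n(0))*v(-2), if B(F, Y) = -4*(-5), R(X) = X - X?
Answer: -6900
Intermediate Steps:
n(y) = -12 - 2*y (n(y) = -2*((y + 2) + 4) = -2*((2 + y) + 4) = -2*(6 + y) = -12 - 2*y)
R(X) = 0
B(F, Y) = 20
v(T) = 23 (v(T) = 20 + 3 = 23)
(25*n(0))*v(-2) = (25*(-12 - 2*0))*23 = (25*(-12 + 0))*23 = (25*(-12))*23 = -300*23 = -6900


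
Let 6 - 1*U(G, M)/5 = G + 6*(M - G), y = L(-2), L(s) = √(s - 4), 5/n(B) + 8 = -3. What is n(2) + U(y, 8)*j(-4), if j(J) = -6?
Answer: 13855/11 - 150*I*√6 ≈ 1259.5 - 367.42*I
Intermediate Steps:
n(B) = -5/11 (n(B) = 5/(-8 - 3) = 5/(-11) = 5*(-1/11) = -5/11)
L(s) = √(-4 + s)
y = I*√6 (y = √(-4 - 2) = √(-6) = I*√6 ≈ 2.4495*I)
U(G, M) = 30 - 30*M + 25*G (U(G, M) = 30 - 5*(G + 6*(M - G)) = 30 - 5*(G + (-6*G + 6*M)) = 30 - 5*(-5*G + 6*M) = 30 + (-30*M + 25*G) = 30 - 30*M + 25*G)
n(2) + U(y, 8)*j(-4) = -5/11 + (30 - 30*8 + 25*(I*√6))*(-6) = -5/11 + (30 - 240 + 25*I*√6)*(-6) = -5/11 + (-210 + 25*I*√6)*(-6) = -5/11 + (1260 - 150*I*√6) = 13855/11 - 150*I*√6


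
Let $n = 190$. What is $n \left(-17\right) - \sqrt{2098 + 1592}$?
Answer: $-3230 - 3 \sqrt{410} \approx -3290.7$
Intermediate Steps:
$n \left(-17\right) - \sqrt{2098 + 1592} = 190 \left(-17\right) - \sqrt{2098 + 1592} = -3230 - \sqrt{3690} = -3230 - 3 \sqrt{410}$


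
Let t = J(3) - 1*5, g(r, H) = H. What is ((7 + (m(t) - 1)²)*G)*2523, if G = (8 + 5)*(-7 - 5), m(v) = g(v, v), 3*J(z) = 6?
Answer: -9052524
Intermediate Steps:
J(z) = 2 (J(z) = (⅓)*6 = 2)
t = -3 (t = 2 - 1*5 = 2 - 5 = -3)
m(v) = v
G = -156 (G = 13*(-12) = -156)
((7 + (m(t) - 1)²)*G)*2523 = ((7 + (-3 - 1)²)*(-156))*2523 = ((7 + (-4)²)*(-156))*2523 = ((7 + 16)*(-156))*2523 = (23*(-156))*2523 = -3588*2523 = -9052524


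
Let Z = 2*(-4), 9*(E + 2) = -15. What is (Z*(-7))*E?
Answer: -616/3 ≈ -205.33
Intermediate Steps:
E = -11/3 (E = -2 + (1/9)*(-15) = -2 - 5/3 = -11/3 ≈ -3.6667)
Z = -8
(Z*(-7))*E = -8*(-7)*(-11/3) = 56*(-11/3) = -616/3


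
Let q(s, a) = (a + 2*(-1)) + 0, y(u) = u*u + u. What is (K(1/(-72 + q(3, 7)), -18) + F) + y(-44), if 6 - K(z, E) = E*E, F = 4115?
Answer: 5689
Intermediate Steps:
y(u) = u + u² (y(u) = u² + u = u + u²)
q(s, a) = -2 + a (q(s, a) = (a - 2) + 0 = (-2 + a) + 0 = -2 + a)
K(z, E) = 6 - E² (K(z, E) = 6 - E*E = 6 - E²)
(K(1/(-72 + q(3, 7)), -18) + F) + y(-44) = ((6 - 1*(-18)²) + 4115) - 44*(1 - 44) = ((6 - 1*324) + 4115) - 44*(-43) = ((6 - 324) + 4115) + 1892 = (-318 + 4115) + 1892 = 3797 + 1892 = 5689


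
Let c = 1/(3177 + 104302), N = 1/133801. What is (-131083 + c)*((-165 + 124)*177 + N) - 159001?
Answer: 13677725211077260457/14380797679 ≈ 9.5111e+8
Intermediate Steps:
N = 1/133801 ≈ 7.4738e-6
c = 1/107479 ≈ 9.3041e-6
(-131083 + c)*((-165 + 124)*177 + N) - 159001 = (-131083 + 1/107479)*((-165 + 124)*177 + 1/133801) - 159001 = -14088669756*(-41*177 + 1/133801)/107479 - 159001 = -14088669756*(-7257 + 1/133801)/107479 - 159001 = -14088669756/107479*(-970993856/133801) - 159001 = 13680011772289019136/14380797679 - 159001 = 13677725211077260457/14380797679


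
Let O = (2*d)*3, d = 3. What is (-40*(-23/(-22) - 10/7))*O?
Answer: 21240/77 ≈ 275.84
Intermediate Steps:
O = 18 (O = (2*3)*3 = 6*3 = 18)
(-40*(-23/(-22) - 10/7))*O = -40*(-23/(-22) - 10/7)*18 = -40*(-23*(-1/22) - 10*⅐)*18 = -40*(23/22 - 10/7)*18 = -40*(-59/154)*18 = (1180/77)*18 = 21240/77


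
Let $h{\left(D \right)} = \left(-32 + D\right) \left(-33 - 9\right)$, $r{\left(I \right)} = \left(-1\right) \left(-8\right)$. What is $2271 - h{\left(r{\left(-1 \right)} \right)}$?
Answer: $1263$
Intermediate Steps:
$r{\left(I \right)} = 8$
$h{\left(D \right)} = 1344 - 42 D$ ($h{\left(D \right)} = \left(-32 + D\right) \left(-42\right) = 1344 - 42 D$)
$2271 - h{\left(r{\left(-1 \right)} \right)} = 2271 - \left(1344 - 336\right) = 2271 - 1008 = 1263$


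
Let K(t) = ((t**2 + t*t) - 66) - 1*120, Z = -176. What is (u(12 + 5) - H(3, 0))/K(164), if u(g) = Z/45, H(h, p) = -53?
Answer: 2209/2412270 ≈ 0.00091574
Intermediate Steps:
K(t) = -186 + 2*t**2 (K(t) = ((t**2 + t**2) - 66) - 120 = (2*t**2 - 66) - 120 = (-66 + 2*t**2) - 120 = -186 + 2*t**2)
u(g) = -176/45
(u(12 + 5) - H(3, 0))/K(164) = (-176/45 - 1*(-53))/(-186 + 2*164**2) = (-176/45 + 53)/(-186 + 2*26896) = 2209/(45*(-186 + 53792)) = (2209/45)/53606 = (2209/45)*(1/53606) = 2209/2412270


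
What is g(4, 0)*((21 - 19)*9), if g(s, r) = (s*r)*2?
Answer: 0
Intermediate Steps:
g(s, r) = 2*r*s (g(s, r) = (r*s)*2 = 2*r*s)
g(4, 0)*((21 - 19)*9) = (2*0*4)*((21 - 19)*9) = 0*(2*9) = 0*18 = 0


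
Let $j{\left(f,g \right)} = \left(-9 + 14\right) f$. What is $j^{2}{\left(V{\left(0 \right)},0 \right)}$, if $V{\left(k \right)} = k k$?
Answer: $0$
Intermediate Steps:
$V{\left(k \right)} = k^{2}$
$j{\left(f,g \right)} = 5 f$
$j^{2}{\left(V{\left(0 \right)},0 \right)} = \left(5 \cdot 0^{2}\right)^{2} = \left(5 \cdot 0\right)^{2} = 0^{2} = 0$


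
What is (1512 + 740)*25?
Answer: 56300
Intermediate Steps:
(1512 + 740)*25 = 2252*25 = 56300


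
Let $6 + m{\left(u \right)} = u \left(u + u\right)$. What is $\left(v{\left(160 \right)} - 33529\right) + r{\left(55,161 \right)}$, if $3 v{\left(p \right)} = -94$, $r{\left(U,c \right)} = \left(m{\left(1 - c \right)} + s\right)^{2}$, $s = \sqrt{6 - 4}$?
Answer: $\frac{7862376233}{3} + 102388 \sqrt{2} \approx 2.6209 \cdot 10^{9}$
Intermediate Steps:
$s = \sqrt{2} \approx 1.4142$
$m{\left(u \right)} = -6 + 2 u^{2}$ ($m{\left(u \right)} = -6 + u \left(u + u\right) = -6 + u 2 u = -6 + 2 u^{2}$)
$r{\left(U,c \right)} = \left(-6 + \sqrt{2} + 2 \left(1 - c\right)^{2}\right)^{2}$ ($r{\left(U,c \right)} = \left(\left(-6 + 2 \left(1 - c\right)^{2}\right) + \sqrt{2}\right)^{2} = \left(-6 + \sqrt{2} + 2 \left(1 - c\right)^{2}\right)^{2}$)
$v{\left(p \right)} = - \frac{94}{3}$ ($v{\left(p \right)} = \frac{1}{3} \left(-94\right) = - \frac{94}{3}$)
$\left(v{\left(160 \right)} - 33529\right) + r{\left(55,161 \right)} = \left(- \frac{94}{3} - 33529\right) + \left(-6 + \sqrt{2} + 2 \left(-1 + 161\right)^{2}\right)^{2} = - \frac{100681}{3} + \left(-6 + \sqrt{2} + 2 \cdot 160^{2}\right)^{2} = - \frac{100681}{3} + \left(-6 + \sqrt{2} + 2 \cdot 25600\right)^{2} = - \frac{100681}{3} + \left(-6 + \sqrt{2} + 51200\right)^{2} = - \frac{100681}{3} + \left(51194 + \sqrt{2}\right)^{2}$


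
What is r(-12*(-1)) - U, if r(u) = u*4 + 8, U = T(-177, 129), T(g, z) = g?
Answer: 233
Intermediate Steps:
U = -177
r(u) = 8 + 4*u (r(u) = 4*u + 8 = 8 + 4*u)
r(-12*(-1)) - U = (8 + 4*(-12*(-1))) - 1*(-177) = (8 + 4*12) + 177 = (8 + 48) + 177 = 56 + 177 = 233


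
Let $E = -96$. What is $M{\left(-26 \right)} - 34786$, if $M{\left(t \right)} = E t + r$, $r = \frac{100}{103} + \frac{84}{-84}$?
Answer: $- \frac{3325873}{103} \approx -32290.0$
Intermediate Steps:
$r = - \frac{3}{103}$ ($r = 100 \cdot \frac{1}{103} + 84 \left(- \frac{1}{84}\right) = \frac{100}{103} - 1 = - \frac{3}{103} \approx -0.029126$)
$M{\left(t \right)} = - \frac{3}{103} - 96 t$ ($M{\left(t \right)} = - 96 t - \frac{3}{103} = - \frac{3}{103} - 96 t$)
$M{\left(-26 \right)} - 34786 = \left(- \frac{3}{103} - -2496\right) - 34786 = \left(- \frac{3}{103} + 2496\right) - 34786 = \frac{257085}{103} - 34786 = - \frac{3325873}{103}$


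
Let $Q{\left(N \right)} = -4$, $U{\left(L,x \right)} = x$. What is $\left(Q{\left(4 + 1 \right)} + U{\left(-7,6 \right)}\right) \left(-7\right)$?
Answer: $-14$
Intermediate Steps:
$\left(Q{\left(4 + 1 \right)} + U{\left(-7,6 \right)}\right) \left(-7\right) = \left(-4 + 6\right) \left(-7\right) = 2 \left(-7\right) = -14$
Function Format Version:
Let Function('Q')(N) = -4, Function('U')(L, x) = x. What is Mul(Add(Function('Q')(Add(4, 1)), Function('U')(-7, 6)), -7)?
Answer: -14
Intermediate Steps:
Mul(Add(Function('Q')(Add(4, 1)), Function('U')(-7, 6)), -7) = Mul(Add(-4, 6), -7) = Mul(2, -7) = -14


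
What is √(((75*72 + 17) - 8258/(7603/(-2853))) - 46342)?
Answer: I*√2186567305703/7603 ≈ 194.49*I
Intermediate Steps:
√(((75*72 + 17) - 8258/(7603/(-2853))) - 46342) = √(((5400 + 17) - 8258/(7603*(-1/2853))) - 46342) = √((5417 - 8258/(-7603/2853)) - 46342) = √((5417 - 8258*(-2853)/7603) - 46342) = √((5417 - 1*(-23560074/7603)) - 46342) = √((5417 + 23560074/7603) - 46342) = √(64745525/7603 - 46342) = √(-287592701/7603) = I*√2186567305703/7603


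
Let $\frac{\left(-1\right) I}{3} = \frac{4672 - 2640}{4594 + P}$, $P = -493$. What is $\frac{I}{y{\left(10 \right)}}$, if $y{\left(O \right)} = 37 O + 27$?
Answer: $- \frac{2032}{542699} \approx -0.0037442$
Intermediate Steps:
$y{\left(O \right)} = 27 + 37 O$
$I = - \frac{2032}{1367}$ ($I = - 3 \frac{4672 - 2640}{4594 - 493} = - 3 \cdot \frac{2032}{4101} = - 3 \cdot 2032 \cdot \frac{1}{4101} = \left(-3\right) \frac{2032}{4101} = - \frac{2032}{1367} \approx -1.4865$)
$\frac{I}{y{\left(10 \right)}} = - \frac{2032}{1367 \left(27 + 37 \cdot 10\right)} = - \frac{2032}{1367 \left(27 + 370\right)} = - \frac{2032}{1367 \cdot 397} = \left(- \frac{2032}{1367}\right) \frac{1}{397} = - \frac{2032}{542699}$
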